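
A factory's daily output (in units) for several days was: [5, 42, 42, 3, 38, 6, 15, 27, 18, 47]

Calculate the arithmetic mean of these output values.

24.3

Step 1: Sum all values: 5 + 42 + 42 + 3 + 38 + 6 + 15 + 27 + 18 + 47 = 243
Step 2: Count the number of values: n = 10
Step 3: Mean = sum / n = 243 / 10 = 24.3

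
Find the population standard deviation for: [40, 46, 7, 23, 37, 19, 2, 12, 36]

14.8773

Step 1: Compute the mean: 24.6667
Step 2: Sum of squared deviations from the mean: 1992
Step 3: Population variance = 1992 / 9 = 221.3333
Step 4: Standard deviation = sqrt(221.3333) = 14.8773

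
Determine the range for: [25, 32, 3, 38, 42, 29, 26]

39

Step 1: Identify the maximum value: max = 42
Step 2: Identify the minimum value: min = 3
Step 3: Range = max - min = 42 - 3 = 39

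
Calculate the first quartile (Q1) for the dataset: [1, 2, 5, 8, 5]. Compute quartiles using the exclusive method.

1.5

Step 1: Sort the data: [1, 2, 5, 5, 8]
Step 2: n = 5
Step 3: Using the exclusive quartile method:
  Q1 = 1.5
  Q2 (median) = 5
  Q3 = 6.5
  IQR = Q3 - Q1 = 6.5 - 1.5 = 5
Step 4: Q1 = 1.5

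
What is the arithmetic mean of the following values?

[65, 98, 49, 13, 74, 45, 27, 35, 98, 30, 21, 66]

51.75

Step 1: Sum all values: 65 + 98 + 49 + 13 + 74 + 45 + 27 + 35 + 98 + 30 + 21 + 66 = 621
Step 2: Count the number of values: n = 12
Step 3: Mean = sum / n = 621 / 12 = 51.75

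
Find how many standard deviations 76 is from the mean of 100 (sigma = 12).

-2

Step 1: Recall the z-score formula: z = (x - mu) / sigma
Step 2: Substitute values: z = (76 - 100) / 12
Step 3: z = -24 / 12 = -2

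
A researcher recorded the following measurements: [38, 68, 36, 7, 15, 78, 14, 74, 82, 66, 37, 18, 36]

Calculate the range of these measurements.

75

Step 1: Identify the maximum value: max = 82
Step 2: Identify the minimum value: min = 7
Step 3: Range = max - min = 82 - 7 = 75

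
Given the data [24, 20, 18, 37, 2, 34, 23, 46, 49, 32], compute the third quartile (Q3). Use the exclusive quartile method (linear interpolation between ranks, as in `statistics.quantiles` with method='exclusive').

39.25

Step 1: Sort the data: [2, 18, 20, 23, 24, 32, 34, 37, 46, 49]
Step 2: n = 10
Step 3: Using the exclusive quartile method:
  Q1 = 19.5
  Q2 (median) = 28
  Q3 = 39.25
  IQR = Q3 - Q1 = 39.25 - 19.5 = 19.75
Step 4: Q3 = 39.25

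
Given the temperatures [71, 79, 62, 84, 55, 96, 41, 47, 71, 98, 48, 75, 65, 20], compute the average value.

65.1429

Step 1: Sum all values: 71 + 79 + 62 + 84 + 55 + 96 + 41 + 47 + 71 + 98 + 48 + 75 + 65 + 20 = 912
Step 2: Count the number of values: n = 14
Step 3: Mean = sum / n = 912 / 14 = 65.1429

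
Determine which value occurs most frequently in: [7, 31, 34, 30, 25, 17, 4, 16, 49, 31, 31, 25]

31

Step 1: Count the frequency of each value:
  4: appears 1 time(s)
  7: appears 1 time(s)
  16: appears 1 time(s)
  17: appears 1 time(s)
  25: appears 2 time(s)
  30: appears 1 time(s)
  31: appears 3 time(s)
  34: appears 1 time(s)
  49: appears 1 time(s)
Step 2: The value 31 appears most frequently (3 times).
Step 3: Mode = 31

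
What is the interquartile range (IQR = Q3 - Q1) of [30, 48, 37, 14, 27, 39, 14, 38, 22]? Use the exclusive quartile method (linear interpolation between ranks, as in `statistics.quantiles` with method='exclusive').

20.5

Step 1: Sort the data: [14, 14, 22, 27, 30, 37, 38, 39, 48]
Step 2: n = 9
Step 3: Using the exclusive quartile method:
  Q1 = 18
  Q2 (median) = 30
  Q3 = 38.5
  IQR = Q3 - Q1 = 38.5 - 18 = 20.5
Step 4: IQR = 20.5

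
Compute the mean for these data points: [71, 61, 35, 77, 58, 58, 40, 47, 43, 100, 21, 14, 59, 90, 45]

54.6

Step 1: Sum all values: 71 + 61 + 35 + 77 + 58 + 58 + 40 + 47 + 43 + 100 + 21 + 14 + 59 + 90 + 45 = 819
Step 2: Count the number of values: n = 15
Step 3: Mean = sum / n = 819 / 15 = 54.6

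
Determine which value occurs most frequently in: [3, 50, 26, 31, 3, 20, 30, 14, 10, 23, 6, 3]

3

Step 1: Count the frequency of each value:
  3: appears 3 time(s)
  6: appears 1 time(s)
  10: appears 1 time(s)
  14: appears 1 time(s)
  20: appears 1 time(s)
  23: appears 1 time(s)
  26: appears 1 time(s)
  30: appears 1 time(s)
  31: appears 1 time(s)
  50: appears 1 time(s)
Step 2: The value 3 appears most frequently (3 times).
Step 3: Mode = 3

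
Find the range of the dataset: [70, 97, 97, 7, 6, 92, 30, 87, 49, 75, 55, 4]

93

Step 1: Identify the maximum value: max = 97
Step 2: Identify the minimum value: min = 4
Step 3: Range = max - min = 97 - 4 = 93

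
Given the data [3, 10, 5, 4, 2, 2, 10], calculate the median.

4

Step 1: Sort the data in ascending order: [2, 2, 3, 4, 5, 10, 10]
Step 2: The number of values is n = 7.
Step 3: Since n is odd, the median is the middle value at position 4: 4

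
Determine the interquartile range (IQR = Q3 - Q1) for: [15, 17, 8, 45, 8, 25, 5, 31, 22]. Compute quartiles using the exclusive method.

20

Step 1: Sort the data: [5, 8, 8, 15, 17, 22, 25, 31, 45]
Step 2: n = 9
Step 3: Using the exclusive quartile method:
  Q1 = 8
  Q2 (median) = 17
  Q3 = 28
  IQR = Q3 - Q1 = 28 - 8 = 20
Step 4: IQR = 20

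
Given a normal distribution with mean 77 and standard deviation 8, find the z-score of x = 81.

0.5

Step 1: Recall the z-score formula: z = (x - mu) / sigma
Step 2: Substitute values: z = (81 - 77) / 8
Step 3: z = 4 / 8 = 0.5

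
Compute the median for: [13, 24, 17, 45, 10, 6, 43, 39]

20.5

Step 1: Sort the data in ascending order: [6, 10, 13, 17, 24, 39, 43, 45]
Step 2: The number of values is n = 8.
Step 3: Since n is even, the median is the average of positions 4 and 5:
  Median = (17 + 24) / 2 = 20.5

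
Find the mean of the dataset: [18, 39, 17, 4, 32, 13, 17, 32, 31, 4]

20.7

Step 1: Sum all values: 18 + 39 + 17 + 4 + 32 + 13 + 17 + 32 + 31 + 4 = 207
Step 2: Count the number of values: n = 10
Step 3: Mean = sum / n = 207 / 10 = 20.7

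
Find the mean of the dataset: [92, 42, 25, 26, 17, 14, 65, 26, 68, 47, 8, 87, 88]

46.5385

Step 1: Sum all values: 92 + 42 + 25 + 26 + 17 + 14 + 65 + 26 + 68 + 47 + 8 + 87 + 88 = 605
Step 2: Count the number of values: n = 13
Step 3: Mean = sum / n = 605 / 13 = 46.5385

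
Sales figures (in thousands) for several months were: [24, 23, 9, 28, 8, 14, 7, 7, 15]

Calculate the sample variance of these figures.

66

Step 1: Compute the mean: (24 + 23 + 9 + 28 + 8 + 14 + 7 + 7 + 15) / 9 = 15
Step 2: Compute squared deviations from the mean:
  (24 - 15)^2 = 81
  (23 - 15)^2 = 64
  (9 - 15)^2 = 36
  (28 - 15)^2 = 169
  (8 - 15)^2 = 49
  (14 - 15)^2 = 1
  (7 - 15)^2 = 64
  (7 - 15)^2 = 64
  (15 - 15)^2 = 0
Step 3: Sum of squared deviations = 528
Step 4: Sample variance = 528 / 8 = 66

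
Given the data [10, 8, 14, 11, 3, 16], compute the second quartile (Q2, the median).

10.5

Step 1: Sort the data: [3, 8, 10, 11, 14, 16]
Step 2: n = 6
Step 3: Q2 is the median. Since n is even, it is the average of the values at positions 3 and 4:
  Q2 = (10 + 11) / 2 = 10.5
Step 4: Q2 = 10.5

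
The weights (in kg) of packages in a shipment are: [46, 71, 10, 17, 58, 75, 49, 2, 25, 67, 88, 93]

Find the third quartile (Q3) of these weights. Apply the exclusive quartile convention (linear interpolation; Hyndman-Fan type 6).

74

Step 1: Sort the data: [2, 10, 17, 25, 46, 49, 58, 67, 71, 75, 88, 93]
Step 2: n = 12
Step 3: Using the exclusive quartile method:
  Q1 = 19
  Q2 (median) = 53.5
  Q3 = 74
  IQR = Q3 - Q1 = 74 - 19 = 55
Step 4: Q3 = 74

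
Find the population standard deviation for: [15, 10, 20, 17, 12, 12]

3.3993

Step 1: Compute the mean: 14.3333
Step 2: Sum of squared deviations from the mean: 69.3333
Step 3: Population variance = 69.3333 / 6 = 11.5556
Step 4: Standard deviation = sqrt(11.5556) = 3.3993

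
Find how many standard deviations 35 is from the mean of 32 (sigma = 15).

0.2

Step 1: Recall the z-score formula: z = (x - mu) / sigma
Step 2: Substitute values: z = (35 - 32) / 15
Step 3: z = 3 / 15 = 0.2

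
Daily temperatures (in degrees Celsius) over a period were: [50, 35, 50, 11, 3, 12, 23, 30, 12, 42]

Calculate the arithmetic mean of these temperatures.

26.8

Step 1: Sum all values: 50 + 35 + 50 + 11 + 3 + 12 + 23 + 30 + 12 + 42 = 268
Step 2: Count the number of values: n = 10
Step 3: Mean = sum / n = 268 / 10 = 26.8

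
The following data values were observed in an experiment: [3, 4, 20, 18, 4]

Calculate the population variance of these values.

56.96

Step 1: Compute the mean: (3 + 4 + 20 + 18 + 4) / 5 = 9.8
Step 2: Compute squared deviations from the mean:
  (3 - 9.8)^2 = 46.24
  (4 - 9.8)^2 = 33.64
  (20 - 9.8)^2 = 104.04
  (18 - 9.8)^2 = 67.24
  (4 - 9.8)^2 = 33.64
Step 3: Sum of squared deviations = 284.8
Step 4: Population variance = 284.8 / 5 = 56.96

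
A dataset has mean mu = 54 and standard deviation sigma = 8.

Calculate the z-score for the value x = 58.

0.5

Step 1: Recall the z-score formula: z = (x - mu) / sigma
Step 2: Substitute values: z = (58 - 54) / 8
Step 3: z = 4 / 8 = 0.5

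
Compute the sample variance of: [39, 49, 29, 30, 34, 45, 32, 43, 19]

87.5278

Step 1: Compute the mean: (39 + 49 + 29 + 30 + 34 + 45 + 32 + 43 + 19) / 9 = 35.5556
Step 2: Compute squared deviations from the mean:
  (39 - 35.5556)^2 = 11.8642
  (49 - 35.5556)^2 = 180.7531
  (29 - 35.5556)^2 = 42.9753
  (30 - 35.5556)^2 = 30.8642
  (34 - 35.5556)^2 = 2.4198
  (45 - 35.5556)^2 = 89.1975
  (32 - 35.5556)^2 = 12.642
  (43 - 35.5556)^2 = 55.4198
  (19 - 35.5556)^2 = 274.0864
Step 3: Sum of squared deviations = 700.2222
Step 4: Sample variance = 700.2222 / 8 = 87.5278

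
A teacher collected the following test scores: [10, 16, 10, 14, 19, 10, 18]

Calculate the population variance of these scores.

13.2653

Step 1: Compute the mean: (10 + 16 + 10 + 14 + 19 + 10 + 18) / 7 = 13.8571
Step 2: Compute squared deviations from the mean:
  (10 - 13.8571)^2 = 14.8776
  (16 - 13.8571)^2 = 4.5918
  (10 - 13.8571)^2 = 14.8776
  (14 - 13.8571)^2 = 0.0204
  (19 - 13.8571)^2 = 26.449
  (10 - 13.8571)^2 = 14.8776
  (18 - 13.8571)^2 = 17.1633
Step 3: Sum of squared deviations = 92.8571
Step 4: Population variance = 92.8571 / 7 = 13.2653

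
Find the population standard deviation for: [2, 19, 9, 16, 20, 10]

6.3158

Step 1: Compute the mean: 12.6667
Step 2: Sum of squared deviations from the mean: 239.3333
Step 3: Population variance = 239.3333 / 6 = 39.8889
Step 4: Standard deviation = sqrt(39.8889) = 6.3158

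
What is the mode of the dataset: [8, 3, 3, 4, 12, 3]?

3

Step 1: Count the frequency of each value:
  3: appears 3 time(s)
  4: appears 1 time(s)
  8: appears 1 time(s)
  12: appears 1 time(s)
Step 2: The value 3 appears most frequently (3 times).
Step 3: Mode = 3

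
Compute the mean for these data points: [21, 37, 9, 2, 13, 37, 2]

17.2857

Step 1: Sum all values: 21 + 37 + 9 + 2 + 13 + 37 + 2 = 121
Step 2: Count the number of values: n = 7
Step 3: Mean = sum / n = 121 / 7 = 17.2857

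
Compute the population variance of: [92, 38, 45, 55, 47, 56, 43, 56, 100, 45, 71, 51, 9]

498.2485

Step 1: Compute the mean: (92 + 38 + 45 + 55 + 47 + 56 + 43 + 56 + 100 + 45 + 71 + 51 + 9) / 13 = 54.4615
Step 2: Compute squared deviations from the mean:
  (92 - 54.4615)^2 = 1409.1361
  (38 - 54.4615)^2 = 270.9822
  (45 - 54.4615)^2 = 89.5207
  (55 - 54.4615)^2 = 0.2899
  (47 - 54.4615)^2 = 55.6746
  (56 - 54.4615)^2 = 2.3669
  (43 - 54.4615)^2 = 131.3669
  (56 - 54.4615)^2 = 2.3669
  (100 - 54.4615)^2 = 2073.7515
  (45 - 54.4615)^2 = 89.5207
  (71 - 54.4615)^2 = 273.5207
  (51 - 54.4615)^2 = 11.9822
  (9 - 54.4615)^2 = 2066.7515
Step 3: Sum of squared deviations = 6477.2308
Step 4: Population variance = 6477.2308 / 13 = 498.2485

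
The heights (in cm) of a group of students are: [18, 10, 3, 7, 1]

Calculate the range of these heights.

17

Step 1: Identify the maximum value: max = 18
Step 2: Identify the minimum value: min = 1
Step 3: Range = max - min = 18 - 1 = 17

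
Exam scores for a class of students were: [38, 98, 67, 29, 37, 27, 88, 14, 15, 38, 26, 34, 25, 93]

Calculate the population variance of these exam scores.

780.7806

Step 1: Compute the mean: (38 + 98 + 67 + 29 + 37 + 27 + 88 + 14 + 15 + 38 + 26 + 34 + 25 + 93) / 14 = 44.9286
Step 2: Compute squared deviations from the mean:
  (38 - 44.9286)^2 = 48.0051
  (98 - 44.9286)^2 = 2816.5765
  (67 - 44.9286)^2 = 487.148
  (29 - 44.9286)^2 = 253.7194
  (37 - 44.9286)^2 = 62.8622
  (27 - 44.9286)^2 = 321.4337
  (88 - 44.9286)^2 = 1855.148
  (14 - 44.9286)^2 = 956.5765
  (15 - 44.9286)^2 = 895.7194
  (38 - 44.9286)^2 = 48.0051
  (26 - 44.9286)^2 = 358.2908
  (34 - 44.9286)^2 = 119.4337
  (25 - 44.9286)^2 = 397.148
  (93 - 44.9286)^2 = 2310.8622
Step 3: Sum of squared deviations = 10930.9286
Step 4: Population variance = 10930.9286 / 14 = 780.7806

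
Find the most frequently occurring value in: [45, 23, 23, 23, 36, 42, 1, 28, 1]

23

Step 1: Count the frequency of each value:
  1: appears 2 time(s)
  23: appears 3 time(s)
  28: appears 1 time(s)
  36: appears 1 time(s)
  42: appears 1 time(s)
  45: appears 1 time(s)
Step 2: The value 23 appears most frequently (3 times).
Step 3: Mode = 23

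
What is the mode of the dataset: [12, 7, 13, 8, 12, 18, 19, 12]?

12

Step 1: Count the frequency of each value:
  7: appears 1 time(s)
  8: appears 1 time(s)
  12: appears 3 time(s)
  13: appears 1 time(s)
  18: appears 1 time(s)
  19: appears 1 time(s)
Step 2: The value 12 appears most frequently (3 times).
Step 3: Mode = 12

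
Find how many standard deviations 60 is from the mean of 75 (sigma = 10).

-1.5

Step 1: Recall the z-score formula: z = (x - mu) / sigma
Step 2: Substitute values: z = (60 - 75) / 10
Step 3: z = -15 / 10 = -1.5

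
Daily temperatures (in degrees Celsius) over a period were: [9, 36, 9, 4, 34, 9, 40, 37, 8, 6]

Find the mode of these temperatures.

9

Step 1: Count the frequency of each value:
  4: appears 1 time(s)
  6: appears 1 time(s)
  8: appears 1 time(s)
  9: appears 3 time(s)
  34: appears 1 time(s)
  36: appears 1 time(s)
  37: appears 1 time(s)
  40: appears 1 time(s)
Step 2: The value 9 appears most frequently (3 times).
Step 3: Mode = 9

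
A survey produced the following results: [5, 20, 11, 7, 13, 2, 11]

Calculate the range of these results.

18

Step 1: Identify the maximum value: max = 20
Step 2: Identify the minimum value: min = 2
Step 3: Range = max - min = 20 - 2 = 18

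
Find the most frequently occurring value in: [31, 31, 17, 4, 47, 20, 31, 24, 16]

31

Step 1: Count the frequency of each value:
  4: appears 1 time(s)
  16: appears 1 time(s)
  17: appears 1 time(s)
  20: appears 1 time(s)
  24: appears 1 time(s)
  31: appears 3 time(s)
  47: appears 1 time(s)
Step 2: The value 31 appears most frequently (3 times).
Step 3: Mode = 31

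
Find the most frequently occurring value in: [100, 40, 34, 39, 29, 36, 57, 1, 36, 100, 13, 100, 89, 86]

100

Step 1: Count the frequency of each value:
  1: appears 1 time(s)
  13: appears 1 time(s)
  29: appears 1 time(s)
  34: appears 1 time(s)
  36: appears 2 time(s)
  39: appears 1 time(s)
  40: appears 1 time(s)
  57: appears 1 time(s)
  86: appears 1 time(s)
  89: appears 1 time(s)
  100: appears 3 time(s)
Step 2: The value 100 appears most frequently (3 times).
Step 3: Mode = 100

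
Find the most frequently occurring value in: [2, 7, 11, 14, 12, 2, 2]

2

Step 1: Count the frequency of each value:
  2: appears 3 time(s)
  7: appears 1 time(s)
  11: appears 1 time(s)
  12: appears 1 time(s)
  14: appears 1 time(s)
Step 2: The value 2 appears most frequently (3 times).
Step 3: Mode = 2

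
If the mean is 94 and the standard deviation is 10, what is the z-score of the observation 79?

-1.5

Step 1: Recall the z-score formula: z = (x - mu) / sigma
Step 2: Substitute values: z = (79 - 94) / 10
Step 3: z = -15 / 10 = -1.5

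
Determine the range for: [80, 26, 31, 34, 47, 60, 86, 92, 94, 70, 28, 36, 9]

85

Step 1: Identify the maximum value: max = 94
Step 2: Identify the minimum value: min = 9
Step 3: Range = max - min = 94 - 9 = 85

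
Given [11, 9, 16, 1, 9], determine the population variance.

23.36

Step 1: Compute the mean: (11 + 9 + 16 + 1 + 9) / 5 = 9.2
Step 2: Compute squared deviations from the mean:
  (11 - 9.2)^2 = 3.24
  (9 - 9.2)^2 = 0.04
  (16 - 9.2)^2 = 46.24
  (1 - 9.2)^2 = 67.24
  (9 - 9.2)^2 = 0.04
Step 3: Sum of squared deviations = 116.8
Step 4: Population variance = 116.8 / 5 = 23.36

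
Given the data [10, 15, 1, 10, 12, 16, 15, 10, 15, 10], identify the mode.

10

Step 1: Count the frequency of each value:
  1: appears 1 time(s)
  10: appears 4 time(s)
  12: appears 1 time(s)
  15: appears 3 time(s)
  16: appears 1 time(s)
Step 2: The value 10 appears most frequently (4 times).
Step 3: Mode = 10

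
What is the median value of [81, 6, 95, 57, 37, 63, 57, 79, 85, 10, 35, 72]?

60

Step 1: Sort the data in ascending order: [6, 10, 35, 37, 57, 57, 63, 72, 79, 81, 85, 95]
Step 2: The number of values is n = 12.
Step 3: Since n is even, the median is the average of positions 6 and 7:
  Median = (57 + 63) / 2 = 60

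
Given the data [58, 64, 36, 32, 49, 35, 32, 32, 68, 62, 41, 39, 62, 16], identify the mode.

32

Step 1: Count the frequency of each value:
  16: appears 1 time(s)
  32: appears 3 time(s)
  35: appears 1 time(s)
  36: appears 1 time(s)
  39: appears 1 time(s)
  41: appears 1 time(s)
  49: appears 1 time(s)
  58: appears 1 time(s)
  62: appears 2 time(s)
  64: appears 1 time(s)
  68: appears 1 time(s)
Step 2: The value 32 appears most frequently (3 times).
Step 3: Mode = 32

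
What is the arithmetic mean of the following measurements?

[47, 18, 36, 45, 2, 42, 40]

32.8571

Step 1: Sum all values: 47 + 18 + 36 + 45 + 2 + 42 + 40 = 230
Step 2: Count the number of values: n = 7
Step 3: Mean = sum / n = 230 / 7 = 32.8571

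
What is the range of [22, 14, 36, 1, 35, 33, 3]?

35

Step 1: Identify the maximum value: max = 36
Step 2: Identify the minimum value: min = 1
Step 3: Range = max - min = 36 - 1 = 35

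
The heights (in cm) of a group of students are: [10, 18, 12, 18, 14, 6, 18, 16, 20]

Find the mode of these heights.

18

Step 1: Count the frequency of each value:
  6: appears 1 time(s)
  10: appears 1 time(s)
  12: appears 1 time(s)
  14: appears 1 time(s)
  16: appears 1 time(s)
  18: appears 3 time(s)
  20: appears 1 time(s)
Step 2: The value 18 appears most frequently (3 times).
Step 3: Mode = 18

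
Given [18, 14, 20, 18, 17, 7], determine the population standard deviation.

4.2687

Step 1: Compute the mean: 15.6667
Step 2: Sum of squared deviations from the mean: 109.3333
Step 3: Population variance = 109.3333 / 6 = 18.2222
Step 4: Standard deviation = sqrt(18.2222) = 4.2687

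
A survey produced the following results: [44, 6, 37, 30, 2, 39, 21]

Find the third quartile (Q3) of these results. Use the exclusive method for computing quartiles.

39

Step 1: Sort the data: [2, 6, 21, 30, 37, 39, 44]
Step 2: n = 7
Step 3: Using the exclusive quartile method:
  Q1 = 6
  Q2 (median) = 30
  Q3 = 39
  IQR = Q3 - Q1 = 39 - 6 = 33
Step 4: Q3 = 39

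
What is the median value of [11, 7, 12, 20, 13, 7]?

11.5

Step 1: Sort the data in ascending order: [7, 7, 11, 12, 13, 20]
Step 2: The number of values is n = 6.
Step 3: Since n is even, the median is the average of positions 3 and 4:
  Median = (11 + 12) / 2 = 11.5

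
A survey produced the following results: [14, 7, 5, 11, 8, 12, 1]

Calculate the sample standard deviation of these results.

4.4615

Step 1: Compute the mean: 8.2857
Step 2: Sum of squared deviations from the mean: 119.4286
Step 3: Sample variance = 119.4286 / 6 = 19.9048
Step 4: Standard deviation = sqrt(19.9048) = 4.4615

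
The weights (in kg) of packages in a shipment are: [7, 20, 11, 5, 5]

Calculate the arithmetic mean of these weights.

9.6

Step 1: Sum all values: 7 + 20 + 11 + 5 + 5 = 48
Step 2: Count the number of values: n = 5
Step 3: Mean = sum / n = 48 / 5 = 9.6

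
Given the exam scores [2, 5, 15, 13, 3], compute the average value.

7.6

Step 1: Sum all values: 2 + 5 + 15 + 13 + 3 = 38
Step 2: Count the number of values: n = 5
Step 3: Mean = sum / n = 38 / 5 = 7.6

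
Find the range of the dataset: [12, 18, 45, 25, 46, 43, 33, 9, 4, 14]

42

Step 1: Identify the maximum value: max = 46
Step 2: Identify the minimum value: min = 4
Step 3: Range = max - min = 46 - 4 = 42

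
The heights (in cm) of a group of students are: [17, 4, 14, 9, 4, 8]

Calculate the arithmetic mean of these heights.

9.3333

Step 1: Sum all values: 17 + 4 + 14 + 9 + 4 + 8 = 56
Step 2: Count the number of values: n = 6
Step 3: Mean = sum / n = 56 / 6 = 9.3333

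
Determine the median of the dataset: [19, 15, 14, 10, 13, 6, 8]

13

Step 1: Sort the data in ascending order: [6, 8, 10, 13, 14, 15, 19]
Step 2: The number of values is n = 7.
Step 3: Since n is odd, the median is the middle value at position 4: 13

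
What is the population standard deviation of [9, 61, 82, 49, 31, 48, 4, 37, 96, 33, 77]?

27.9007

Step 1: Compute the mean: 47.9091
Step 2: Sum of squared deviations from the mean: 8562.9091
Step 3: Population variance = 8562.9091 / 11 = 778.4463
Step 4: Standard deviation = sqrt(778.4463) = 27.9007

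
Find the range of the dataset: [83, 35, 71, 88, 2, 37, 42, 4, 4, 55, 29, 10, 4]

86

Step 1: Identify the maximum value: max = 88
Step 2: Identify the minimum value: min = 2
Step 3: Range = max - min = 88 - 2 = 86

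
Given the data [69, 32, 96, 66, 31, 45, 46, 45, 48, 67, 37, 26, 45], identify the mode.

45

Step 1: Count the frequency of each value:
  26: appears 1 time(s)
  31: appears 1 time(s)
  32: appears 1 time(s)
  37: appears 1 time(s)
  45: appears 3 time(s)
  46: appears 1 time(s)
  48: appears 1 time(s)
  66: appears 1 time(s)
  67: appears 1 time(s)
  69: appears 1 time(s)
  96: appears 1 time(s)
Step 2: The value 45 appears most frequently (3 times).
Step 3: Mode = 45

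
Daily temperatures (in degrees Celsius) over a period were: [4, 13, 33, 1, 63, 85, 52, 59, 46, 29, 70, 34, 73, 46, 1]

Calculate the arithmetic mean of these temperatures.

40.6

Step 1: Sum all values: 4 + 13 + 33 + 1 + 63 + 85 + 52 + 59 + 46 + 29 + 70 + 34 + 73 + 46 + 1 = 609
Step 2: Count the number of values: n = 15
Step 3: Mean = sum / n = 609 / 15 = 40.6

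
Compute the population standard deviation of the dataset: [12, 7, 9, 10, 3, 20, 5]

5.1508

Step 1: Compute the mean: 9.4286
Step 2: Sum of squared deviations from the mean: 185.7143
Step 3: Population variance = 185.7143 / 7 = 26.5306
Step 4: Standard deviation = sqrt(26.5306) = 5.1508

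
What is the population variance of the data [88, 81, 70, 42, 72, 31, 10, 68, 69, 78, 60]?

508.6942

Step 1: Compute the mean: (88 + 81 + 70 + 42 + 72 + 31 + 10 + 68 + 69 + 78 + 60) / 11 = 60.8182
Step 2: Compute squared deviations from the mean:
  (88 - 60.8182)^2 = 738.8512
  (81 - 60.8182)^2 = 407.3058
  (70 - 60.8182)^2 = 84.3058
  (42 - 60.8182)^2 = 354.124
  (72 - 60.8182)^2 = 125.0331
  (31 - 60.8182)^2 = 889.124
  (10 - 60.8182)^2 = 2582.4876
  (68 - 60.8182)^2 = 51.5785
  (69 - 60.8182)^2 = 66.9421
  (78 - 60.8182)^2 = 295.2149
  (60 - 60.8182)^2 = 0.6694
Step 3: Sum of squared deviations = 5595.6364
Step 4: Population variance = 5595.6364 / 11 = 508.6942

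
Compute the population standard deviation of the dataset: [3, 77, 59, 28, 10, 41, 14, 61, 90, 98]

32.3557

Step 1: Compute the mean: 48.1
Step 2: Sum of squared deviations from the mean: 10468.9
Step 3: Population variance = 10468.9 / 10 = 1046.89
Step 4: Standard deviation = sqrt(1046.89) = 32.3557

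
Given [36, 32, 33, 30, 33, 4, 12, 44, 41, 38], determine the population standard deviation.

11.9921

Step 1: Compute the mean: 30.3
Step 2: Sum of squared deviations from the mean: 1438.1
Step 3: Population variance = 1438.1 / 10 = 143.81
Step 4: Standard deviation = sqrt(143.81) = 11.9921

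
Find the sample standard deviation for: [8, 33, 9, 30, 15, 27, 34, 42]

12.5783

Step 1: Compute the mean: 24.75
Step 2: Sum of squared deviations from the mean: 1107.5
Step 3: Sample variance = 1107.5 / 7 = 158.2143
Step 4: Standard deviation = sqrt(158.2143) = 12.5783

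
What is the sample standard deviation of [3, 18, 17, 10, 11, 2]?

6.7355

Step 1: Compute the mean: 10.1667
Step 2: Sum of squared deviations from the mean: 226.8333
Step 3: Sample variance = 226.8333 / 5 = 45.3667
Step 4: Standard deviation = sqrt(45.3667) = 6.7355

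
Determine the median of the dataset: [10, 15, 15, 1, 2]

10

Step 1: Sort the data in ascending order: [1, 2, 10, 15, 15]
Step 2: The number of values is n = 5.
Step 3: Since n is odd, the median is the middle value at position 3: 10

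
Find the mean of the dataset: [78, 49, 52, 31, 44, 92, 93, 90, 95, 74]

69.8

Step 1: Sum all values: 78 + 49 + 52 + 31 + 44 + 92 + 93 + 90 + 95 + 74 = 698
Step 2: Count the number of values: n = 10
Step 3: Mean = sum / n = 698 / 10 = 69.8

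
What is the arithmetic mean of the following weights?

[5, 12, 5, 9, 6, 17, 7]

8.7143

Step 1: Sum all values: 5 + 12 + 5 + 9 + 6 + 17 + 7 = 61
Step 2: Count the number of values: n = 7
Step 3: Mean = sum / n = 61 / 7 = 8.7143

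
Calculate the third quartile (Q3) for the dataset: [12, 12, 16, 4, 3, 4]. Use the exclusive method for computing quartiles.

13

Step 1: Sort the data: [3, 4, 4, 12, 12, 16]
Step 2: n = 6
Step 3: Using the exclusive quartile method:
  Q1 = 3.75
  Q2 (median) = 8
  Q3 = 13
  IQR = Q3 - Q1 = 13 - 3.75 = 9.25
Step 4: Q3 = 13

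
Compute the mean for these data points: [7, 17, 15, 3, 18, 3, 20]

11.8571

Step 1: Sum all values: 7 + 17 + 15 + 3 + 18 + 3 + 20 = 83
Step 2: Count the number of values: n = 7
Step 3: Mean = sum / n = 83 / 7 = 11.8571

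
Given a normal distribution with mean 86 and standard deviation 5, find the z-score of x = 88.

0.4

Step 1: Recall the z-score formula: z = (x - mu) / sigma
Step 2: Substitute values: z = (88 - 86) / 5
Step 3: z = 2 / 5 = 0.4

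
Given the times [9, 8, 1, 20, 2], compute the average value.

8

Step 1: Sum all values: 9 + 8 + 1 + 20 + 2 = 40
Step 2: Count the number of values: n = 5
Step 3: Mean = sum / n = 40 / 5 = 8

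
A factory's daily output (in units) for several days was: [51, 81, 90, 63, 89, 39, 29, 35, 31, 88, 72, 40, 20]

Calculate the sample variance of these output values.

655

Step 1: Compute the mean: (51 + 81 + 90 + 63 + 89 + 39 + 29 + 35 + 31 + 88 + 72 + 40 + 20) / 13 = 56
Step 2: Compute squared deviations from the mean:
  (51 - 56)^2 = 25
  (81 - 56)^2 = 625
  (90 - 56)^2 = 1156
  (63 - 56)^2 = 49
  (89 - 56)^2 = 1089
  (39 - 56)^2 = 289
  (29 - 56)^2 = 729
  (35 - 56)^2 = 441
  (31 - 56)^2 = 625
  (88 - 56)^2 = 1024
  (72 - 56)^2 = 256
  (40 - 56)^2 = 256
  (20 - 56)^2 = 1296
Step 3: Sum of squared deviations = 7860
Step 4: Sample variance = 7860 / 12 = 655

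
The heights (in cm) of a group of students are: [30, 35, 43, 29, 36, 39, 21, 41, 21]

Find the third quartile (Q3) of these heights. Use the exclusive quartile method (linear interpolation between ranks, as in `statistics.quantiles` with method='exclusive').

40

Step 1: Sort the data: [21, 21, 29, 30, 35, 36, 39, 41, 43]
Step 2: n = 9
Step 3: Using the exclusive quartile method:
  Q1 = 25
  Q2 (median) = 35
  Q3 = 40
  IQR = Q3 - Q1 = 40 - 25 = 15
Step 4: Q3 = 40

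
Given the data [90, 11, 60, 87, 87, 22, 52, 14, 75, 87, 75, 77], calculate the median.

75

Step 1: Sort the data in ascending order: [11, 14, 22, 52, 60, 75, 75, 77, 87, 87, 87, 90]
Step 2: The number of values is n = 12.
Step 3: Since n is even, the median is the average of positions 6 and 7:
  Median = (75 + 75) / 2 = 75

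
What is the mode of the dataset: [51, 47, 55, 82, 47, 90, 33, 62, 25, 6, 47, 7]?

47

Step 1: Count the frequency of each value:
  6: appears 1 time(s)
  7: appears 1 time(s)
  25: appears 1 time(s)
  33: appears 1 time(s)
  47: appears 3 time(s)
  51: appears 1 time(s)
  55: appears 1 time(s)
  62: appears 1 time(s)
  82: appears 1 time(s)
  90: appears 1 time(s)
Step 2: The value 47 appears most frequently (3 times).
Step 3: Mode = 47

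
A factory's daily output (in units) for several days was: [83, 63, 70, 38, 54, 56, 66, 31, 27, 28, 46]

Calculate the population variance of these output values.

316.9917

Step 1: Compute the mean: (83 + 63 + 70 + 38 + 54 + 56 + 66 + 31 + 27 + 28 + 46) / 11 = 51.0909
Step 2: Compute squared deviations from the mean:
  (83 - 51.0909)^2 = 1018.1901
  (63 - 51.0909)^2 = 141.8264
  (70 - 51.0909)^2 = 357.5537
  (38 - 51.0909)^2 = 171.3719
  (54 - 51.0909)^2 = 8.4628
  (56 - 51.0909)^2 = 24.0992
  (66 - 51.0909)^2 = 222.281
  (31 - 51.0909)^2 = 403.6446
  (27 - 51.0909)^2 = 580.3719
  (28 - 51.0909)^2 = 533.1901
  (46 - 51.0909)^2 = 25.9174
Step 3: Sum of squared deviations = 3486.9091
Step 4: Population variance = 3486.9091 / 11 = 316.9917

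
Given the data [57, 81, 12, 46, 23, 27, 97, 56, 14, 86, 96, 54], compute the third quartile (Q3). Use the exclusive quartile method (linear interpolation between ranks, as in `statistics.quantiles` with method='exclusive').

84.75

Step 1: Sort the data: [12, 14, 23, 27, 46, 54, 56, 57, 81, 86, 96, 97]
Step 2: n = 12
Step 3: Using the exclusive quartile method:
  Q1 = 24
  Q2 (median) = 55
  Q3 = 84.75
  IQR = Q3 - Q1 = 84.75 - 24 = 60.75
Step 4: Q3 = 84.75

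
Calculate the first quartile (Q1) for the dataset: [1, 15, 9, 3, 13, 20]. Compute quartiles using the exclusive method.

2.5

Step 1: Sort the data: [1, 3, 9, 13, 15, 20]
Step 2: n = 6
Step 3: Using the exclusive quartile method:
  Q1 = 2.5
  Q2 (median) = 11
  Q3 = 16.25
  IQR = Q3 - Q1 = 16.25 - 2.5 = 13.75
Step 4: Q1 = 2.5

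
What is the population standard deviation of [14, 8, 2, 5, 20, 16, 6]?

6.1045

Step 1: Compute the mean: 10.1429
Step 2: Sum of squared deviations from the mean: 260.8571
Step 3: Population variance = 260.8571 / 7 = 37.2653
Step 4: Standard deviation = sqrt(37.2653) = 6.1045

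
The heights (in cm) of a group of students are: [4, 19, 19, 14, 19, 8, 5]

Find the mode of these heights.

19

Step 1: Count the frequency of each value:
  4: appears 1 time(s)
  5: appears 1 time(s)
  8: appears 1 time(s)
  14: appears 1 time(s)
  19: appears 3 time(s)
Step 2: The value 19 appears most frequently (3 times).
Step 3: Mode = 19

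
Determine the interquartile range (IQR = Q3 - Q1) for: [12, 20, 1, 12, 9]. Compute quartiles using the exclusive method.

11

Step 1: Sort the data: [1, 9, 12, 12, 20]
Step 2: n = 5
Step 3: Using the exclusive quartile method:
  Q1 = 5
  Q2 (median) = 12
  Q3 = 16
  IQR = Q3 - Q1 = 16 - 5 = 11
Step 4: IQR = 11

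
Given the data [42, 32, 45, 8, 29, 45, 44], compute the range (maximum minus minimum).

37

Step 1: Identify the maximum value: max = 45
Step 2: Identify the minimum value: min = 8
Step 3: Range = max - min = 45 - 8 = 37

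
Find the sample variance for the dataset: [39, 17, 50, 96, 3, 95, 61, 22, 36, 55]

957.6

Step 1: Compute the mean: (39 + 17 + 50 + 96 + 3 + 95 + 61 + 22 + 36 + 55) / 10 = 47.4
Step 2: Compute squared deviations from the mean:
  (39 - 47.4)^2 = 70.56
  (17 - 47.4)^2 = 924.16
  (50 - 47.4)^2 = 6.76
  (96 - 47.4)^2 = 2361.96
  (3 - 47.4)^2 = 1971.36
  (95 - 47.4)^2 = 2265.76
  (61 - 47.4)^2 = 184.96
  (22 - 47.4)^2 = 645.16
  (36 - 47.4)^2 = 129.96
  (55 - 47.4)^2 = 57.76
Step 3: Sum of squared deviations = 8618.4
Step 4: Sample variance = 8618.4 / 9 = 957.6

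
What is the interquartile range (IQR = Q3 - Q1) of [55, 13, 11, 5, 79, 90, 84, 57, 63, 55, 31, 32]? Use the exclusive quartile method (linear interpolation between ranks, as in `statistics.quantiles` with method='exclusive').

57.5

Step 1: Sort the data: [5, 11, 13, 31, 32, 55, 55, 57, 63, 79, 84, 90]
Step 2: n = 12
Step 3: Using the exclusive quartile method:
  Q1 = 17.5
  Q2 (median) = 55
  Q3 = 75
  IQR = Q3 - Q1 = 75 - 17.5 = 57.5
Step 4: IQR = 57.5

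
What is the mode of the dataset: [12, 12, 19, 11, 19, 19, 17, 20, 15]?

19

Step 1: Count the frequency of each value:
  11: appears 1 time(s)
  12: appears 2 time(s)
  15: appears 1 time(s)
  17: appears 1 time(s)
  19: appears 3 time(s)
  20: appears 1 time(s)
Step 2: The value 19 appears most frequently (3 times).
Step 3: Mode = 19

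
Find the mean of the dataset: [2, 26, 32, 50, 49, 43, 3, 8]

26.625

Step 1: Sum all values: 2 + 26 + 32 + 50 + 49 + 43 + 3 + 8 = 213
Step 2: Count the number of values: n = 8
Step 3: Mean = sum / n = 213 / 8 = 26.625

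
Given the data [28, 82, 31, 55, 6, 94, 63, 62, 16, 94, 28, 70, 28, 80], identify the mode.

28

Step 1: Count the frequency of each value:
  6: appears 1 time(s)
  16: appears 1 time(s)
  28: appears 3 time(s)
  31: appears 1 time(s)
  55: appears 1 time(s)
  62: appears 1 time(s)
  63: appears 1 time(s)
  70: appears 1 time(s)
  80: appears 1 time(s)
  82: appears 1 time(s)
  94: appears 2 time(s)
Step 2: The value 28 appears most frequently (3 times).
Step 3: Mode = 28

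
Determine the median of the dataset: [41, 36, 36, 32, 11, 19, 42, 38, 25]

36

Step 1: Sort the data in ascending order: [11, 19, 25, 32, 36, 36, 38, 41, 42]
Step 2: The number of values is n = 9.
Step 3: Since n is odd, the median is the middle value at position 5: 36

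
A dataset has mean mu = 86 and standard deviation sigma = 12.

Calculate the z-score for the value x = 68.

-1.5

Step 1: Recall the z-score formula: z = (x - mu) / sigma
Step 2: Substitute values: z = (68 - 86) / 12
Step 3: z = -18 / 12 = -1.5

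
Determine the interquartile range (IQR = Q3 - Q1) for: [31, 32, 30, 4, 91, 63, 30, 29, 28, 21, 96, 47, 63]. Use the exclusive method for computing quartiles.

34.5

Step 1: Sort the data: [4, 21, 28, 29, 30, 30, 31, 32, 47, 63, 63, 91, 96]
Step 2: n = 13
Step 3: Using the exclusive quartile method:
  Q1 = 28.5
  Q2 (median) = 31
  Q3 = 63
  IQR = Q3 - Q1 = 63 - 28.5 = 34.5
Step 4: IQR = 34.5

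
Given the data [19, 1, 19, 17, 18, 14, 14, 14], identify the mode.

14

Step 1: Count the frequency of each value:
  1: appears 1 time(s)
  14: appears 3 time(s)
  17: appears 1 time(s)
  18: appears 1 time(s)
  19: appears 2 time(s)
Step 2: The value 14 appears most frequently (3 times).
Step 3: Mode = 14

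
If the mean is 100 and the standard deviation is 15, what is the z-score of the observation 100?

0

Step 1: Recall the z-score formula: z = (x - mu) / sigma
Step 2: Substitute values: z = (100 - 100) / 15
Step 3: z = 0 / 15 = 0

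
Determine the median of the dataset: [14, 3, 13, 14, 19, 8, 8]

13

Step 1: Sort the data in ascending order: [3, 8, 8, 13, 14, 14, 19]
Step 2: The number of values is n = 7.
Step 3: Since n is odd, the median is the middle value at position 4: 13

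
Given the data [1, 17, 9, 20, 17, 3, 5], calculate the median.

9

Step 1: Sort the data in ascending order: [1, 3, 5, 9, 17, 17, 20]
Step 2: The number of values is n = 7.
Step 3: Since n is odd, the median is the middle value at position 4: 9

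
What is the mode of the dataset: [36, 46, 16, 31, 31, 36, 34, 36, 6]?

36

Step 1: Count the frequency of each value:
  6: appears 1 time(s)
  16: appears 1 time(s)
  31: appears 2 time(s)
  34: appears 1 time(s)
  36: appears 3 time(s)
  46: appears 1 time(s)
Step 2: The value 36 appears most frequently (3 times).
Step 3: Mode = 36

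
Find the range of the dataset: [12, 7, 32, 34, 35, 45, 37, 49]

42

Step 1: Identify the maximum value: max = 49
Step 2: Identify the minimum value: min = 7
Step 3: Range = max - min = 49 - 7 = 42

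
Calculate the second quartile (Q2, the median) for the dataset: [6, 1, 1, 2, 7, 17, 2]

2

Step 1: Sort the data: [1, 1, 2, 2, 6, 7, 17]
Step 2: n = 7
Step 3: Q2 is the median. Since n is odd, it is the middle value at position 4: 2
Step 4: Q2 = 2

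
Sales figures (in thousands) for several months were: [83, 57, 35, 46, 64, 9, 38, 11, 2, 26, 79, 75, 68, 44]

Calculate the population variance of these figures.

667.3929

Step 1: Compute the mean: (83 + 57 + 35 + 46 + 64 + 9 + 38 + 11 + 2 + 26 + 79 + 75 + 68 + 44) / 14 = 45.5
Step 2: Compute squared deviations from the mean:
  (83 - 45.5)^2 = 1406.25
  (57 - 45.5)^2 = 132.25
  (35 - 45.5)^2 = 110.25
  (46 - 45.5)^2 = 0.25
  (64 - 45.5)^2 = 342.25
  (9 - 45.5)^2 = 1332.25
  (38 - 45.5)^2 = 56.25
  (11 - 45.5)^2 = 1190.25
  (2 - 45.5)^2 = 1892.25
  (26 - 45.5)^2 = 380.25
  (79 - 45.5)^2 = 1122.25
  (75 - 45.5)^2 = 870.25
  (68 - 45.5)^2 = 506.25
  (44 - 45.5)^2 = 2.25
Step 3: Sum of squared deviations = 9343.5
Step 4: Population variance = 9343.5 / 14 = 667.3929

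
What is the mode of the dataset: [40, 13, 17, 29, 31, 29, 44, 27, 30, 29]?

29

Step 1: Count the frequency of each value:
  13: appears 1 time(s)
  17: appears 1 time(s)
  27: appears 1 time(s)
  29: appears 3 time(s)
  30: appears 1 time(s)
  31: appears 1 time(s)
  40: appears 1 time(s)
  44: appears 1 time(s)
Step 2: The value 29 appears most frequently (3 times).
Step 3: Mode = 29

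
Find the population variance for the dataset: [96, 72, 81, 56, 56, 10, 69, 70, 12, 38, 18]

775.8843

Step 1: Compute the mean: (96 + 72 + 81 + 56 + 56 + 10 + 69 + 70 + 12 + 38 + 18) / 11 = 52.5455
Step 2: Compute squared deviations from the mean:
  (96 - 52.5455)^2 = 1888.2975
  (72 - 52.5455)^2 = 378.4793
  (81 - 52.5455)^2 = 809.6612
  (56 - 52.5455)^2 = 11.9339
  (56 - 52.5455)^2 = 11.9339
  (10 - 52.5455)^2 = 1810.1157
  (69 - 52.5455)^2 = 270.7521
  (70 - 52.5455)^2 = 304.6612
  (12 - 52.5455)^2 = 1643.9339
  (38 - 52.5455)^2 = 211.5702
  (18 - 52.5455)^2 = 1193.3884
Step 3: Sum of squared deviations = 8534.7273
Step 4: Population variance = 8534.7273 / 11 = 775.8843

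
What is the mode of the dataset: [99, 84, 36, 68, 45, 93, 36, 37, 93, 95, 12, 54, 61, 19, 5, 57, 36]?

36

Step 1: Count the frequency of each value:
  5: appears 1 time(s)
  12: appears 1 time(s)
  19: appears 1 time(s)
  36: appears 3 time(s)
  37: appears 1 time(s)
  45: appears 1 time(s)
  54: appears 1 time(s)
  57: appears 1 time(s)
  61: appears 1 time(s)
  68: appears 1 time(s)
  84: appears 1 time(s)
  93: appears 2 time(s)
  95: appears 1 time(s)
  99: appears 1 time(s)
Step 2: The value 36 appears most frequently (3 times).
Step 3: Mode = 36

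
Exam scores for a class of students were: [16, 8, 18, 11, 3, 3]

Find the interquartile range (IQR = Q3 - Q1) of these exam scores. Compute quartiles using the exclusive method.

13.5

Step 1: Sort the data: [3, 3, 8, 11, 16, 18]
Step 2: n = 6
Step 3: Using the exclusive quartile method:
  Q1 = 3
  Q2 (median) = 9.5
  Q3 = 16.5
  IQR = Q3 - Q1 = 16.5 - 3 = 13.5
Step 4: IQR = 13.5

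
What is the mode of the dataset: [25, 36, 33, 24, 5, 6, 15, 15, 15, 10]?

15

Step 1: Count the frequency of each value:
  5: appears 1 time(s)
  6: appears 1 time(s)
  10: appears 1 time(s)
  15: appears 3 time(s)
  24: appears 1 time(s)
  25: appears 1 time(s)
  33: appears 1 time(s)
  36: appears 1 time(s)
Step 2: The value 15 appears most frequently (3 times).
Step 3: Mode = 15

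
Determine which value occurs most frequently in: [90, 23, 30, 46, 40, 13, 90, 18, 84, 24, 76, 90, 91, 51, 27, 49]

90

Step 1: Count the frequency of each value:
  13: appears 1 time(s)
  18: appears 1 time(s)
  23: appears 1 time(s)
  24: appears 1 time(s)
  27: appears 1 time(s)
  30: appears 1 time(s)
  40: appears 1 time(s)
  46: appears 1 time(s)
  49: appears 1 time(s)
  51: appears 1 time(s)
  76: appears 1 time(s)
  84: appears 1 time(s)
  90: appears 3 time(s)
  91: appears 1 time(s)
Step 2: The value 90 appears most frequently (3 times).
Step 3: Mode = 90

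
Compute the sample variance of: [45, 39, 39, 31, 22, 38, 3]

206.3333

Step 1: Compute the mean: (45 + 39 + 39 + 31 + 22 + 38 + 3) / 7 = 31
Step 2: Compute squared deviations from the mean:
  (45 - 31)^2 = 196
  (39 - 31)^2 = 64
  (39 - 31)^2 = 64
  (31 - 31)^2 = 0
  (22 - 31)^2 = 81
  (38 - 31)^2 = 49
  (3 - 31)^2 = 784
Step 3: Sum of squared deviations = 1238
Step 4: Sample variance = 1238 / 6 = 206.3333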